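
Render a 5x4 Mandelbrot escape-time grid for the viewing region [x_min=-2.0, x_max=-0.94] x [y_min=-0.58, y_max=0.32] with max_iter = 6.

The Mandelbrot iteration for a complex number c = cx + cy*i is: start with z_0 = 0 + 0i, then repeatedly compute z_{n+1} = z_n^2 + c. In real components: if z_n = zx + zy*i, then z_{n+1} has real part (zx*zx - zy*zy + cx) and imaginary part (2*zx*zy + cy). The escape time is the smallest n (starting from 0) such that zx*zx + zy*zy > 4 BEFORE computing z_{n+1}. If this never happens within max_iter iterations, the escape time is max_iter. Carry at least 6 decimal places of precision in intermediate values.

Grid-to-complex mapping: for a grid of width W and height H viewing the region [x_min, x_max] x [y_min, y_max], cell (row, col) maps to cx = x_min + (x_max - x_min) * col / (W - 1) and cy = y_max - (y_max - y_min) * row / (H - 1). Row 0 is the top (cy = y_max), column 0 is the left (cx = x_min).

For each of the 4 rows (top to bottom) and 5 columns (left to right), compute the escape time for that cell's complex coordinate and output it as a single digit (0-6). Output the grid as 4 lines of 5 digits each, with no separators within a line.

(row=0, col=0): c = -2.0000 + 0.3200i → escape time 1
(row=0, col=1): c = -1.7350 + 0.3200i → escape time 4
(row=0, col=2): c = -1.4700 + 0.3200i → escape time 5
(row=0, col=3): c = -1.2050 + 0.3200i → escape time 6
(row=0, col=4): c = -0.9400 + 0.3200i → escape time 6
(row=1, col=0): c = -2.0000 + 0.0200i → escape time 1
(row=1, col=1): c = -1.7350 + 0.0200i → escape time 6
(row=1, col=2): c = -1.4700 + 0.0200i → escape time 6
(row=1, col=3): c = -1.2050 + 0.0200i → escape time 6
(row=1, col=4): c = -0.9400 + 0.0200i → escape time 6
(row=2, col=0): c = -2.0000 + -0.2800i → escape time 1
(row=2, col=1): c = -1.7350 + -0.2800i → escape time 4
(row=2, col=2): c = -1.4700 + -0.2800i → escape time 5
(row=2, col=3): c = -1.2050 + -0.2800i → escape time 6
(row=2, col=4): c = -0.9400 + -0.2800i → escape time 6
(row=3, col=0): c = -2.0000 + -0.5800i → escape time 1
(row=3, col=1): c = -1.7350 + -0.5800i → escape time 3
(row=3, col=2): c = -1.4700 + -0.5800i → escape time 3
(row=3, col=3): c = -1.2050 + -0.5800i → escape time 3
(row=3, col=4): c = -0.9400 + -0.5800i → escape time 5

Answer: 14566
16666
14566
13335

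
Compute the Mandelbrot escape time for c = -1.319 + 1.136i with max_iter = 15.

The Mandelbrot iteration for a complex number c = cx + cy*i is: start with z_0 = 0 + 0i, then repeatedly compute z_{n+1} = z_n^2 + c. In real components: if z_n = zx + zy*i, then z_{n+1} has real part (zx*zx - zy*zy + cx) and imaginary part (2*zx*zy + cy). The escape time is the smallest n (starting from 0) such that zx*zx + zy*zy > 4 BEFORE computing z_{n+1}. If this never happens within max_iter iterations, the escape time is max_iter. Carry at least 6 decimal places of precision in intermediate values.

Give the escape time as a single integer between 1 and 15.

Answer: 2

Derivation:
z_0 = 0 + 0i, c = -1.3190 + 1.1360i
Iter 1: z = -1.3190 + 1.1360i, |z|^2 = 3.0303
Iter 2: z = -0.8697 + -1.8608i, |z|^2 = 4.2189
Escaped at iteration 2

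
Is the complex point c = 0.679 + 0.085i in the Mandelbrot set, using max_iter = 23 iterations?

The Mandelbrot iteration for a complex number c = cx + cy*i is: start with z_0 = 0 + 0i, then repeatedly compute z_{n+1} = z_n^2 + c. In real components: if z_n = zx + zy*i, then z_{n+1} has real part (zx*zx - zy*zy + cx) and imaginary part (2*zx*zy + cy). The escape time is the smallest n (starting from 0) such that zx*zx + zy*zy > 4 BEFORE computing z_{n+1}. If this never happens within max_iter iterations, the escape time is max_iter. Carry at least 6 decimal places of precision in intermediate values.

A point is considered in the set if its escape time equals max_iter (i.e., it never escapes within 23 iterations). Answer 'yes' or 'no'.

Answer: no

Derivation:
z_0 = 0 + 0i, c = 0.6790 + 0.0850i
Iter 1: z = 0.6790 + 0.0850i, |z|^2 = 0.4683
Iter 2: z = 1.1328 + 0.2004i, |z|^2 = 1.3234
Iter 3: z = 1.9221 + 0.5391i, |z|^2 = 3.9851
Iter 4: z = 4.0828 + 2.1574i, |z|^2 = 21.3240
Escaped at iteration 4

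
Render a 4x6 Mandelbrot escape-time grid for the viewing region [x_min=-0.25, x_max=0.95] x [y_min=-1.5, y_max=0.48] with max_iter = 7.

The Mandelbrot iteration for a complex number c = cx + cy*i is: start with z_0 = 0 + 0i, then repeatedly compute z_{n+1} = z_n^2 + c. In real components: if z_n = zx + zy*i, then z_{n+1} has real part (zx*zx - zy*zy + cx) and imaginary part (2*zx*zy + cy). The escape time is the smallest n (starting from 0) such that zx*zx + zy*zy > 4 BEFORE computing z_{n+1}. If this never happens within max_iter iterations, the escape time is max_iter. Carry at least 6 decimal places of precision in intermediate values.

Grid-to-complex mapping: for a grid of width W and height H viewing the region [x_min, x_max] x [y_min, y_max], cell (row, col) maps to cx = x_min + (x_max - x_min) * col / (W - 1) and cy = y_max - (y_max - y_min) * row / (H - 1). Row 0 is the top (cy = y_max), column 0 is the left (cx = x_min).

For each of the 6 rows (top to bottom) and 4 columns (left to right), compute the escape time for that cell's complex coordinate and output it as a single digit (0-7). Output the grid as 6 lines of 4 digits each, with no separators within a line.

(row=0, col=0): c = -0.2500 + 0.4800i → escape time 7
(row=0, col=1): c = 0.1500 + 0.4800i → escape time 7
(row=0, col=2): c = 0.5500 + 0.4800i → escape time 4
(row=0, col=3): c = 0.9500 + 0.4800i → escape time 2
(row=1, col=0): c = -0.2500 + 0.0840i → escape time 7
(row=1, col=1): c = 0.1500 + 0.0840i → escape time 7
(row=1, col=2): c = 0.5500 + 0.0840i → escape time 4
(row=1, col=3): c = 0.9500 + 0.0840i → escape time 3
(row=2, col=0): c = -0.2500 + -0.3120i → escape time 7
(row=2, col=1): c = 0.1500 + -0.3120i → escape time 7
(row=2, col=2): c = 0.5500 + -0.3120i → escape time 4
(row=2, col=3): c = 0.9500 + -0.3120i → escape time 3
(row=3, col=0): c = -0.2500 + -0.7080i → escape time 7
(row=3, col=1): c = 0.1500 + -0.7080i → escape time 7
(row=3, col=2): c = 0.5500 + -0.7080i → escape time 3
(row=3, col=3): c = 0.9500 + -0.7080i → escape time 2
(row=4, col=0): c = -0.2500 + -1.1040i → escape time 5
(row=4, col=1): c = 0.1500 + -1.1040i → escape time 3
(row=4, col=2): c = 0.5500 + -1.1040i → escape time 2
(row=4, col=3): c = 0.9500 + -1.1040i → escape time 2
(row=5, col=0): c = -0.2500 + -1.5000i → escape time 2
(row=5, col=1): c = 0.1500 + -1.5000i → escape time 2
(row=5, col=2): c = 0.5500 + -1.5000i → escape time 2
(row=5, col=3): c = 0.9500 + -1.5000i → escape time 2

Answer: 7742
7743
7743
7732
5322
2222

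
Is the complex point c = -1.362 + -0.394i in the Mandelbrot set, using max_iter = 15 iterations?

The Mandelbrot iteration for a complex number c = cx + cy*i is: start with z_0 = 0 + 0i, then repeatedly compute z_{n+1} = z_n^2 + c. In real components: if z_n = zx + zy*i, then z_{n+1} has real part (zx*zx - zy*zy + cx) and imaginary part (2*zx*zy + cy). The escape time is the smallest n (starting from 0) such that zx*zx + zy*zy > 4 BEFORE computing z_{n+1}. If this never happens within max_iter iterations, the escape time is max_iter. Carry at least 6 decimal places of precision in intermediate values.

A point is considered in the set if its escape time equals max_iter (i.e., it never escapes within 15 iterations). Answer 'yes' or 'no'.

Answer: no

Derivation:
z_0 = 0 + 0i, c = -1.3620 + -0.3940i
Iter 1: z = -1.3620 + -0.3940i, |z|^2 = 2.0103
Iter 2: z = 0.3378 + 0.6793i, |z|^2 = 0.5755
Iter 3: z = -1.7093 + 0.0649i, |z|^2 = 2.9258
Iter 4: z = 1.5554 + -0.6159i, |z|^2 = 2.7986
Iter 5: z = 0.6779 + -2.3100i, |z|^2 = 5.7957
Escaped at iteration 5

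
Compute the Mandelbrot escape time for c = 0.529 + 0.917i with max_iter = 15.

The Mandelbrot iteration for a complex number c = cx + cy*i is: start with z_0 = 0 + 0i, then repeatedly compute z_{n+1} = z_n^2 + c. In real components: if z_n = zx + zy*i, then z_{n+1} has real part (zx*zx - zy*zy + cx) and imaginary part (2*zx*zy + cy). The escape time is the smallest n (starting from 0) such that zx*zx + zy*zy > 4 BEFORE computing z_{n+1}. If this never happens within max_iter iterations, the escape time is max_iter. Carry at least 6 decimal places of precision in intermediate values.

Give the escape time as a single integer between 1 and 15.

z_0 = 0 + 0i, c = 0.5290 + 0.9170i
Iter 1: z = 0.5290 + 0.9170i, |z|^2 = 1.1207
Iter 2: z = -0.0320 + 1.8872i, |z|^2 = 3.5625
Iter 3: z = -3.0314 + 0.7960i, |z|^2 = 9.8233
Escaped at iteration 3

Answer: 3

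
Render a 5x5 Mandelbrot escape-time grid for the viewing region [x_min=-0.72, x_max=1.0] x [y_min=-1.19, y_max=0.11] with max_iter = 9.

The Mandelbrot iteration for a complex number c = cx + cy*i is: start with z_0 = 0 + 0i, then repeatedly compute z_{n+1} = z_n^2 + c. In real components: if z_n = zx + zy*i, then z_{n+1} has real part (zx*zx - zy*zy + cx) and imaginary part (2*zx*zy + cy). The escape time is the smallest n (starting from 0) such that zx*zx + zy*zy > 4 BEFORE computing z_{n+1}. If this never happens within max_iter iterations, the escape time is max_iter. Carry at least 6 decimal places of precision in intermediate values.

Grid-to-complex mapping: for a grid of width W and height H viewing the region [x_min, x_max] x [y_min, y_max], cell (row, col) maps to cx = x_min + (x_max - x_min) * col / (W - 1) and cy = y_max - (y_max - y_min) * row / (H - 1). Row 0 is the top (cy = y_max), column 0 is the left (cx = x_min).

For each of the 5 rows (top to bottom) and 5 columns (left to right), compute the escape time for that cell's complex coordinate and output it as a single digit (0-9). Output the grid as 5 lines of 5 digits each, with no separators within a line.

(row=0, col=0): c = -0.7200 + 0.1100i → escape time 9
(row=0, col=1): c = -0.2900 + 0.1100i → escape time 9
(row=0, col=2): c = 0.1400 + 0.1100i → escape time 9
(row=0, col=3): c = 0.5700 + 0.1100i → escape time 4
(row=0, col=4): c = 1.0000 + 0.1100i → escape time 2
(row=1, col=0): c = -0.7200 + -0.2150i → escape time 9
(row=1, col=1): c = -0.2900 + -0.2150i → escape time 9
(row=1, col=2): c = 0.1400 + -0.2150i → escape time 9
(row=1, col=3): c = 0.5700 + -0.2150i → escape time 4
(row=1, col=4): c = 1.0000 + -0.2150i → escape time 2
(row=2, col=0): c = -0.7200 + -0.5400i → escape time 6
(row=2, col=1): c = -0.2900 + -0.5400i → escape time 9
(row=2, col=2): c = 0.1400 + -0.5400i → escape time 9
(row=2, col=3): c = 0.5700 + -0.5400i → escape time 4
(row=2, col=4): c = 1.0000 + -0.5400i → escape time 2
(row=3, col=0): c = -0.7200 + -0.8650i → escape time 4
(row=3, col=1): c = -0.2900 + -0.8650i → escape time 8
(row=3, col=2): c = 0.1400 + -0.8650i → escape time 5
(row=3, col=3): c = 0.5700 + -0.8650i → escape time 3
(row=3, col=4): c = 1.0000 + -0.8650i → escape time 2
(row=4, col=0): c = -0.7200 + -1.1900i → escape time 3
(row=4, col=1): c = -0.2900 + -1.1900i → escape time 3
(row=4, col=2): c = 0.1400 + -1.1900i → escape time 3
(row=4, col=3): c = 0.5700 + -1.1900i → escape time 2
(row=4, col=4): c = 1.0000 + -1.1900i → escape time 2

Answer: 99942
99942
69942
48532
33322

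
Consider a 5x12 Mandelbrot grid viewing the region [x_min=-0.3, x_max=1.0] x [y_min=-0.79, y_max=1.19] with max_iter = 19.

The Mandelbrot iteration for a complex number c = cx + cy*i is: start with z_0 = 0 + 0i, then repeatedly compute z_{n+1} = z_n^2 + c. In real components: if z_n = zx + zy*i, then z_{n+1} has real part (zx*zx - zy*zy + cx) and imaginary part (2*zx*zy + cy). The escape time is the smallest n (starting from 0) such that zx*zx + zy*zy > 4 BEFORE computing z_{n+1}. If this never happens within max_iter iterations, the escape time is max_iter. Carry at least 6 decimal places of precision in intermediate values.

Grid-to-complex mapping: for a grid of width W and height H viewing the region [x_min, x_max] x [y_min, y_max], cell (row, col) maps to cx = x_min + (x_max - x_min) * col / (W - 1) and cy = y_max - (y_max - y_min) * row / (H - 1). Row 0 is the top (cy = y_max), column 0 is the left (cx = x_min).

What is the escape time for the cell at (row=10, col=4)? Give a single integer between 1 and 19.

Answer: 2

Derivation:
z_0 = 0 + 0i, c = 1.0000 + -0.6100i
Iter 1: z = 1.0000 + -0.6100i, |z|^2 = 1.3721
Iter 2: z = 1.6279 + -1.8300i, |z|^2 = 5.9990
Escaped at iteration 2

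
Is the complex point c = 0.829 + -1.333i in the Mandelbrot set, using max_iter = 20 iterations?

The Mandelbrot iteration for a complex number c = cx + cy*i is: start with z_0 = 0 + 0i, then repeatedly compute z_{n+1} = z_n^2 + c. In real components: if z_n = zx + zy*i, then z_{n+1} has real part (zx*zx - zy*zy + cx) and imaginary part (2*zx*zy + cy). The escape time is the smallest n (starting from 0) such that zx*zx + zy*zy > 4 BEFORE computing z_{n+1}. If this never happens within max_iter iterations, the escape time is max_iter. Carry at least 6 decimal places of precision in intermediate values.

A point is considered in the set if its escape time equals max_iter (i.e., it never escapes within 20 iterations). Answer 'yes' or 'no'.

z_0 = 0 + 0i, c = 0.8290 + -1.3330i
Iter 1: z = 0.8290 + -1.3330i, |z|^2 = 2.4641
Iter 2: z = -0.2606 + -3.5431i, |z|^2 = 12.6216
Escaped at iteration 2

Answer: no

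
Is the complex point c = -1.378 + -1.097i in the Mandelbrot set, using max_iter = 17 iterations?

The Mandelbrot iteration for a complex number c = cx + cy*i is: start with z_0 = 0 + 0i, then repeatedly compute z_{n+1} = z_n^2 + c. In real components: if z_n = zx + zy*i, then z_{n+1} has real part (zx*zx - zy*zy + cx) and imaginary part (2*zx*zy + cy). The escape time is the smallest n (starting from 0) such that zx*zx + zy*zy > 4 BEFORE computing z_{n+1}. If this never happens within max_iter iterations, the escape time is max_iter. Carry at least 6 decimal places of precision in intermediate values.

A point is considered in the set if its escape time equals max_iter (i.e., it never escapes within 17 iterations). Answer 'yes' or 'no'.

Answer: no

Derivation:
z_0 = 0 + 0i, c = -1.3780 + -1.0970i
Iter 1: z = -1.3780 + -1.0970i, |z|^2 = 3.1023
Iter 2: z = -0.6825 + 1.9263i, |z|^2 = 4.1766
Escaped at iteration 2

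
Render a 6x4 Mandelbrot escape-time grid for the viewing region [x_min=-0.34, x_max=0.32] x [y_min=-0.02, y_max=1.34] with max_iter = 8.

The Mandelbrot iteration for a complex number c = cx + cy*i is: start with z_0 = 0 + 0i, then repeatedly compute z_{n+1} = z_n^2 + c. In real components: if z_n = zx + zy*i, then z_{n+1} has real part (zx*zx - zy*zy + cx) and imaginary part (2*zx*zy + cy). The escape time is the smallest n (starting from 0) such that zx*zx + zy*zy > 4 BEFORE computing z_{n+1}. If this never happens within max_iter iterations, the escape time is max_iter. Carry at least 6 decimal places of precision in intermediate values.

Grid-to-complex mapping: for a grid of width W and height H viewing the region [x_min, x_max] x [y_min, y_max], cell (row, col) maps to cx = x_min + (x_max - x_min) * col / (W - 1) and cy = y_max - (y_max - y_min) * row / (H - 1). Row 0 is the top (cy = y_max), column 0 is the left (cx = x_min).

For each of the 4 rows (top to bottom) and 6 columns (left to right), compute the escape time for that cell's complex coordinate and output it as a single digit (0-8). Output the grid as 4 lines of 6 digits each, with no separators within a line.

(row=0, col=0): c = -0.3400 + 1.3400i → escape time 2
(row=0, col=1): c = -0.2080 + 1.3400i → escape time 2
(row=0, col=2): c = -0.0760 + 1.3400i → escape time 2
(row=0, col=3): c = 0.0560 + 1.3400i → escape time 2
(row=0, col=4): c = 0.1880 + 1.3400i → escape time 2
(row=0, col=5): c = 0.3200 + 1.3400i → escape time 2
(row=1, col=0): c = -0.3400 + 0.8867i → escape time 5
(row=1, col=1): c = -0.2080 + 0.8867i → escape time 8
(row=1, col=2): c = -0.0760 + 0.8867i → escape time 8
(row=1, col=3): c = 0.0560 + 0.8867i → escape time 6
(row=1, col=4): c = 0.1880 + 0.8867i → escape time 4
(row=1, col=5): c = 0.3200 + 0.8867i → escape time 4
(row=2, col=0): c = -0.3400 + 0.4333i → escape time 8
(row=2, col=1): c = -0.2080 + 0.4333i → escape time 8
(row=2, col=2): c = -0.0760 + 0.4333i → escape time 8
(row=2, col=3): c = 0.0560 + 0.4333i → escape time 8
(row=2, col=4): c = 0.1880 + 0.4333i → escape time 8
(row=2, col=5): c = 0.3200 + 0.4333i → escape time 8
(row=3, col=0): c = -0.3400 + -0.0200i → escape time 8
(row=3, col=1): c = -0.2080 + -0.0200i → escape time 8
(row=3, col=2): c = -0.0760 + -0.0200i → escape time 8
(row=3, col=3): c = 0.0560 + -0.0200i → escape time 8
(row=3, col=4): c = 0.1880 + -0.0200i → escape time 8
(row=3, col=5): c = 0.3200 + -0.0200i → escape time 8

Answer: 222222
588644
888888
888888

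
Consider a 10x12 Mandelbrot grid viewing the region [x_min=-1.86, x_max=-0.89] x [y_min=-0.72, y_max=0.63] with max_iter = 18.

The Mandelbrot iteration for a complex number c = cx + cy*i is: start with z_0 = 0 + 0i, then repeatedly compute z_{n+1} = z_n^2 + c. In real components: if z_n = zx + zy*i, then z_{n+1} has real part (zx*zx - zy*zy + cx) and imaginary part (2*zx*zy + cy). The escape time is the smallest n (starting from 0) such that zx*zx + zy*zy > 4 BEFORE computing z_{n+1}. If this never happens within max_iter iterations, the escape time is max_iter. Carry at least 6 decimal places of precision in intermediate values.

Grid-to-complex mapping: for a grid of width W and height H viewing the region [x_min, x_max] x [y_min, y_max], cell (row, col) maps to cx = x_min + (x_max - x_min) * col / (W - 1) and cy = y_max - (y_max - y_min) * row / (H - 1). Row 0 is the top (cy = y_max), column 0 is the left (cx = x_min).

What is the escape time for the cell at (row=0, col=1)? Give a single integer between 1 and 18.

z_0 = 0 + 0i, c = -1.7522 + 0.6300i
Iter 1: z = -1.7522 + 0.6300i, |z|^2 = 3.4672
Iter 2: z = 0.9212 + -1.5778i, |z|^2 = 3.3380
Iter 3: z = -3.3931 + -2.2768i, |z|^2 = 16.6973
Escaped at iteration 3

Answer: 3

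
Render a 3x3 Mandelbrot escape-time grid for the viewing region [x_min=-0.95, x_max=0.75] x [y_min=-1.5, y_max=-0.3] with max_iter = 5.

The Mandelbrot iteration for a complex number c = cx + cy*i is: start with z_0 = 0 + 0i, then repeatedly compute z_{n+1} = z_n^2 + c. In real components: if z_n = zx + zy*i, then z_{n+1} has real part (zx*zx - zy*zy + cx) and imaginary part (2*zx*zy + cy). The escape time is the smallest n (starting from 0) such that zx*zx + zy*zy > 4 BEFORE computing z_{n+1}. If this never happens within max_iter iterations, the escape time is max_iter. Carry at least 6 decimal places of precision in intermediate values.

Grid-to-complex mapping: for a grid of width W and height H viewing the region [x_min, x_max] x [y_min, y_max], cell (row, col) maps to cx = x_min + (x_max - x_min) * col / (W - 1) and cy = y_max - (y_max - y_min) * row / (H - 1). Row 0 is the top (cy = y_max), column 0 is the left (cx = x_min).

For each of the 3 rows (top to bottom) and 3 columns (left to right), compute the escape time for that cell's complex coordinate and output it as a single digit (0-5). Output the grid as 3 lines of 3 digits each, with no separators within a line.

Answer: 553
352
222

Derivation:
(row=0, col=0): c = -0.9500 + -0.3000i → escape time 5
(row=0, col=1): c = -0.1000 + -0.3000i → escape time 5
(row=0, col=2): c = 0.7500 + -0.3000i → escape time 3
(row=1, col=0): c = -0.9500 + -0.9000i → escape time 3
(row=1, col=1): c = -0.1000 + -0.9000i → escape time 5
(row=1, col=2): c = 0.7500 + -0.9000i → escape time 2
(row=2, col=0): c = -0.9500 + -1.5000i → escape time 2
(row=2, col=1): c = -0.1000 + -1.5000i → escape time 2
(row=2, col=2): c = 0.7500 + -1.5000i → escape time 2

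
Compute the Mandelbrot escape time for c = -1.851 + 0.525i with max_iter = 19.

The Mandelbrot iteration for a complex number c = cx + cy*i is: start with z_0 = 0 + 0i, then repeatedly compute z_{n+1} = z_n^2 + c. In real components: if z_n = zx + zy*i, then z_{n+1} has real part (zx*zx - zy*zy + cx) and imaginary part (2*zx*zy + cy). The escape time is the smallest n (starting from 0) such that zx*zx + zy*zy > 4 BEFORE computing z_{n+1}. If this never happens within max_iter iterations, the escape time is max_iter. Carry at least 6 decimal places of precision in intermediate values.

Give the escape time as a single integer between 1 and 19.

z_0 = 0 + 0i, c = -1.8510 + 0.5250i
Iter 1: z = -1.8510 + 0.5250i, |z|^2 = 3.7018
Iter 2: z = 1.2996 + -1.4186i, |z|^2 = 3.7012
Iter 3: z = -2.1744 + -3.1620i, |z|^2 = 14.7264
Escaped at iteration 3

Answer: 3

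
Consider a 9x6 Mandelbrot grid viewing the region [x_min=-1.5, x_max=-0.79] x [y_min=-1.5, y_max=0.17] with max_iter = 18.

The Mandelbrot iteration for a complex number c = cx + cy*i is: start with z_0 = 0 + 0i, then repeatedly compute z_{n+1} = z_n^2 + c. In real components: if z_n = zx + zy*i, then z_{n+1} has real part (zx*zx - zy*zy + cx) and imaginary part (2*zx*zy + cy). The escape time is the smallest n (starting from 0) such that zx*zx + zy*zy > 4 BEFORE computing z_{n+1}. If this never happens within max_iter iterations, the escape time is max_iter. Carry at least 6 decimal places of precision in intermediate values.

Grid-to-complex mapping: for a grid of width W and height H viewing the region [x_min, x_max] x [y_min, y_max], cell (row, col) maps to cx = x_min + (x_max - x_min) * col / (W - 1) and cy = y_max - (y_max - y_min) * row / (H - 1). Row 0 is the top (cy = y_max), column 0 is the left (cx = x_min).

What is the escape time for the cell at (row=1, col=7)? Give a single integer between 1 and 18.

Answer: 18

Derivation:
z_0 = 0 + 0i, c = -0.8788 + -0.1640i
Iter 1: z = -0.8788 + -0.1640i, |z|^2 = 0.7991
Iter 2: z = -0.1334 + 0.1242i, |z|^2 = 0.0332
Iter 3: z = -0.8764 + -0.1972i, |z|^2 = 0.8069
Iter 4: z = -0.1496 + 0.1816i, |z|^2 = 0.0553
Iter 5: z = -0.8893 + -0.2183i, |z|^2 = 0.8386
Iter 6: z = -0.1355 + 0.2243i, |z|^2 = 0.0687
Iter 7: z = -0.9107 + -0.2248i, |z|^2 = 0.8799
Iter 8: z = -0.0999 + 0.2454i, |z|^2 = 0.0702
Iter 9: z = -0.9290 + -0.2130i, |z|^2 = 0.9084
Iter 10: z = -0.0611 + 0.2318i, |z|^2 = 0.0575
Iter 11: z = -0.9288 + -0.1923i, |z|^2 = 0.8996
Iter 12: z = -0.0531 + 0.1932i, |z|^2 = 0.0402
Iter 13: z = -0.9133 + -0.1845i, |z|^2 = 0.8681
Iter 14: z = -0.0788 + 0.1731i, |z|^2 = 0.0362
Iter 15: z = -0.9025 + -0.1913i, |z|^2 = 0.8511
Iter 16: z = -0.1008 + 0.1812i, |z|^2 = 0.0430
Iter 17: z = -0.9014 + -0.2005i, |z|^2 = 0.8528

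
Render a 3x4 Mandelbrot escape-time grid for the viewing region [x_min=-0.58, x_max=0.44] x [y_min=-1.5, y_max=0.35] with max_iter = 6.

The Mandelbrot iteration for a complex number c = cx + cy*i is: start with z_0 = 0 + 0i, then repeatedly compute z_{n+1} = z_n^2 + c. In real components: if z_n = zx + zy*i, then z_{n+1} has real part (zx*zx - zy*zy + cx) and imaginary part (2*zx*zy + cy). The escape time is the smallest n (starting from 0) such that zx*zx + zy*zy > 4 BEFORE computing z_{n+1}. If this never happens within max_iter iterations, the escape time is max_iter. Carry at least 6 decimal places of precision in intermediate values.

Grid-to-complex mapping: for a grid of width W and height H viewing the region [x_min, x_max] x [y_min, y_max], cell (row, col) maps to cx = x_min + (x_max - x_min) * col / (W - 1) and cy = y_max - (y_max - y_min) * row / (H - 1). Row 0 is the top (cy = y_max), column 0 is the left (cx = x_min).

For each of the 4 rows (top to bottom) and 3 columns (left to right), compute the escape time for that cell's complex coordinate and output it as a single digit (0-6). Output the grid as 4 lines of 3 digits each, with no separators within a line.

(row=0, col=0): c = -0.5800 + 0.3500i → escape time 6
(row=0, col=1): c = -0.0700 + 0.3500i → escape time 6
(row=0, col=2): c = 0.4400 + 0.3500i → escape time 6
(row=1, col=0): c = -0.5800 + -0.2667i → escape time 6
(row=1, col=1): c = -0.0700 + -0.2667i → escape time 6
(row=1, col=2): c = 0.4400 + -0.2667i → escape time 6
(row=2, col=0): c = -0.5800 + -0.8833i → escape time 4
(row=2, col=1): c = -0.0700 + -0.8833i → escape time 6
(row=2, col=2): c = 0.4400 + -0.8833i → escape time 3
(row=3, col=0): c = -0.5800 + -1.5000i → escape time 2
(row=3, col=1): c = -0.0700 + -1.5000i → escape time 2
(row=3, col=2): c = 0.4400 + -1.5000i → escape time 2

Answer: 666
666
463
222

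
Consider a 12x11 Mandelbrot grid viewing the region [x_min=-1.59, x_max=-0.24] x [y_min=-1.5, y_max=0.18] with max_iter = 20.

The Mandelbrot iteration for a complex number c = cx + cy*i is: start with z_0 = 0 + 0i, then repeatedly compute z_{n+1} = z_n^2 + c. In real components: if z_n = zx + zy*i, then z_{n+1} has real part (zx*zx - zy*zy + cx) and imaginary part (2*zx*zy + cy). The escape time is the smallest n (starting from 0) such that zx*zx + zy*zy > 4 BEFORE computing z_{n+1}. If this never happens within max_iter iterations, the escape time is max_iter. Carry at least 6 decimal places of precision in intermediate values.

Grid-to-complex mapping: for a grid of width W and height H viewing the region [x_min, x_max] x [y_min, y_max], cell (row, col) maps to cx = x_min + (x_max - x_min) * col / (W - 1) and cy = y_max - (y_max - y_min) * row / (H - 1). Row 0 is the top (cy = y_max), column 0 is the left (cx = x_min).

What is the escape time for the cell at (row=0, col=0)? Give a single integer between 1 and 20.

z_0 = 0 + 0i, c = -1.5900 + 0.1800i
Iter 1: z = -1.5900 + 0.1800i, |z|^2 = 2.5605
Iter 2: z = 0.9057 + -0.3924i, |z|^2 = 0.9743
Iter 3: z = -0.9237 + -0.5308i, |z|^2 = 1.1349
Iter 4: z = -1.0185 + 1.1606i, |z|^2 = 2.3844
Iter 5: z = -1.8995 + -2.1842i, |z|^2 = 8.3788
Escaped at iteration 5

Answer: 5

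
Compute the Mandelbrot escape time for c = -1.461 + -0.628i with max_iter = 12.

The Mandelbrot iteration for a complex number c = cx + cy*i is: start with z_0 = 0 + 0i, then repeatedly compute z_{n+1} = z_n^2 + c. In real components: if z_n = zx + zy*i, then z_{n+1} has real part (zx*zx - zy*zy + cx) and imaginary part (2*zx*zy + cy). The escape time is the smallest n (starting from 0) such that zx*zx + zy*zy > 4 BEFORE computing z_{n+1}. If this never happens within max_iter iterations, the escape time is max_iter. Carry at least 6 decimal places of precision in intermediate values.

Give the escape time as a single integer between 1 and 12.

z_0 = 0 + 0i, c = -1.4610 + -0.6280i
Iter 1: z = -1.4610 + -0.6280i, |z|^2 = 2.5289
Iter 2: z = 0.2791 + 1.2070i, |z|^2 = 1.5348
Iter 3: z = -2.8400 + 0.0458i, |z|^2 = 8.0675
Escaped at iteration 3

Answer: 3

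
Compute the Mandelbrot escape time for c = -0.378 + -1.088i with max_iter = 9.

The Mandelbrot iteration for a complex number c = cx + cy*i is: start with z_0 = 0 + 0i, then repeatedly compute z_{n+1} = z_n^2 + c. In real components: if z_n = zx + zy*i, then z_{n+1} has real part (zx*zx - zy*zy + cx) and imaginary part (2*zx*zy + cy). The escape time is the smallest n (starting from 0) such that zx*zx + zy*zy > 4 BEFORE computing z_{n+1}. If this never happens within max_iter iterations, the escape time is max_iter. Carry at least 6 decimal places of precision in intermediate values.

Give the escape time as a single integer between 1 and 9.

z_0 = 0 + 0i, c = -0.3780 + -1.0880i
Iter 1: z = -0.3780 + -1.0880i, |z|^2 = 1.3266
Iter 2: z = -1.4189 + -0.2655i, |z|^2 = 2.0836
Iter 3: z = 1.5647 + -0.3347i, |z|^2 = 2.5603
Iter 4: z = 1.9582 + -2.1353i, |z|^2 = 8.3942
Escaped at iteration 4

Answer: 4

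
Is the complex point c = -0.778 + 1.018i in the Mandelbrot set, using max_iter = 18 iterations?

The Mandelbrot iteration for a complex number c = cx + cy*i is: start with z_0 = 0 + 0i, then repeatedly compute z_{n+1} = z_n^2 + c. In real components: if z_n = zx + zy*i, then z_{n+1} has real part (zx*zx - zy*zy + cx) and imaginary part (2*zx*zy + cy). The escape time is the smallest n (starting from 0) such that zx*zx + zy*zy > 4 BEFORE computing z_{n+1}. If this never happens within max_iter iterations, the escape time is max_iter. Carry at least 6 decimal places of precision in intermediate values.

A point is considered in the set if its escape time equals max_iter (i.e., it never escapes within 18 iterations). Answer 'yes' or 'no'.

z_0 = 0 + 0i, c = -0.7780 + 1.0180i
Iter 1: z = -0.7780 + 1.0180i, |z|^2 = 1.6416
Iter 2: z = -1.2090 + -0.5660i, |z|^2 = 1.7821
Iter 3: z = 0.3634 + 2.3867i, |z|^2 = 5.8282
Escaped at iteration 3

Answer: no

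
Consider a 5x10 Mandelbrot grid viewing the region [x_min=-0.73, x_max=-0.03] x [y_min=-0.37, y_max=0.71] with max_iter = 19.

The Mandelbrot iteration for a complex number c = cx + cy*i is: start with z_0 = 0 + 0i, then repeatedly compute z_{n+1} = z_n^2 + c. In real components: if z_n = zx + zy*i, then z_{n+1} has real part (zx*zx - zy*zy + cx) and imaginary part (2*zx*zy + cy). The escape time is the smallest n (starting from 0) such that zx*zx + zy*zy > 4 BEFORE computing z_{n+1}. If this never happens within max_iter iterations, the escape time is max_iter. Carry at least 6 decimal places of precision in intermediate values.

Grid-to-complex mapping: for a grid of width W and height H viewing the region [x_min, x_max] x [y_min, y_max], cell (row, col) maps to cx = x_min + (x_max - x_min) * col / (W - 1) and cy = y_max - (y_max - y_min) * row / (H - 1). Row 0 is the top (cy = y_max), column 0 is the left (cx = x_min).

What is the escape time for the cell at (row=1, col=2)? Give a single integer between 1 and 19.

Answer: 19

Derivation:
z_0 = 0 + 0i, c = -0.3800 + 0.5900i
Iter 1: z = -0.3800 + 0.5900i, |z|^2 = 0.4925
Iter 2: z = -0.5837 + 0.1416i, |z|^2 = 0.3608
Iter 3: z = -0.0593 + 0.4247i, |z|^2 = 0.1839
Iter 4: z = -0.5568 + 0.5396i, |z|^2 = 0.6012
Iter 5: z = -0.3611 + -0.0109i, |z|^2 = 0.1305
Iter 6: z = -0.2497 + 0.5979i, |z|^2 = 0.4199
Iter 7: z = -0.6751 + 0.2914i, |z|^2 = 0.5407
Iter 8: z = -0.0091 + 0.1966i, |z|^2 = 0.0387
Iter 9: z = -0.4186 + 0.5864i, |z|^2 = 0.5191
Iter 10: z = -0.5487 + 0.0991i, |z|^2 = 0.3109
Iter 11: z = -0.0888 + 0.4813i, |z|^2 = 0.2395
Iter 12: z = -0.6037 + 0.5046i, |z|^2 = 0.6191
Iter 13: z = -0.2701 + -0.0192i, |z|^2 = 0.0733
Iter 14: z = -0.3074 + 0.6004i, |z|^2 = 0.4550
Iter 15: z = -0.6460 + 0.2209i, |z|^2 = 0.4661
Iter 16: z = -0.0115 + 0.3047i, |z|^2 = 0.0930
Iter 17: z = -0.4727 + 0.5830i, |z|^2 = 0.5633
Iter 18: z = -0.4964 + 0.0388i, |z|^2 = 0.2480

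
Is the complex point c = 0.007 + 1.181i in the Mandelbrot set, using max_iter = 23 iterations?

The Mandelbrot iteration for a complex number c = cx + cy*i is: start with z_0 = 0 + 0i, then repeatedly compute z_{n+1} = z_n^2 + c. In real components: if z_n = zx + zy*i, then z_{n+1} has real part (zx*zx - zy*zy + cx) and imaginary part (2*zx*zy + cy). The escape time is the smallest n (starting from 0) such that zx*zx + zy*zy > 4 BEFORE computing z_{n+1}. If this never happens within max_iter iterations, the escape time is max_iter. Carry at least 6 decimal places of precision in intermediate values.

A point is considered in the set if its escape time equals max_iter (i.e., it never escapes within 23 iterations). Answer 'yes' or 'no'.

Answer: no

Derivation:
z_0 = 0 + 0i, c = 0.0070 + 1.1810i
Iter 1: z = 0.0070 + 1.1810i, |z|^2 = 1.3948
Iter 2: z = -1.3877 + 1.1975i, |z|^2 = 3.3598
Iter 3: z = 0.4987 + -2.1427i, |z|^2 = 4.8397
Escaped at iteration 3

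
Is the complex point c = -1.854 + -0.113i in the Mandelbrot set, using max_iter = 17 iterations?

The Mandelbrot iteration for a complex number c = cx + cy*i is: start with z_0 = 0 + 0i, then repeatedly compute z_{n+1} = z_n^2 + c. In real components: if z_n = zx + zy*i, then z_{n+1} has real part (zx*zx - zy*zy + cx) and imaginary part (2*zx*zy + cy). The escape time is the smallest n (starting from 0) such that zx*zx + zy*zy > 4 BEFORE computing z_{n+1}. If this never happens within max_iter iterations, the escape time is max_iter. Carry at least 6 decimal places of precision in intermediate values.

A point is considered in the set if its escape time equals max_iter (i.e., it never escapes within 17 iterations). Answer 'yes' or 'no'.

Answer: no

Derivation:
z_0 = 0 + 0i, c = -1.8540 + -0.1130i
Iter 1: z = -1.8540 + -0.1130i, |z|^2 = 3.4501
Iter 2: z = 1.5705 + 0.3060i, |z|^2 = 2.5603
Iter 3: z = 0.5190 + 0.8482i, |z|^2 = 0.9888
Iter 4: z = -2.3041 + 0.7674i, |z|^2 = 5.8977
Escaped at iteration 4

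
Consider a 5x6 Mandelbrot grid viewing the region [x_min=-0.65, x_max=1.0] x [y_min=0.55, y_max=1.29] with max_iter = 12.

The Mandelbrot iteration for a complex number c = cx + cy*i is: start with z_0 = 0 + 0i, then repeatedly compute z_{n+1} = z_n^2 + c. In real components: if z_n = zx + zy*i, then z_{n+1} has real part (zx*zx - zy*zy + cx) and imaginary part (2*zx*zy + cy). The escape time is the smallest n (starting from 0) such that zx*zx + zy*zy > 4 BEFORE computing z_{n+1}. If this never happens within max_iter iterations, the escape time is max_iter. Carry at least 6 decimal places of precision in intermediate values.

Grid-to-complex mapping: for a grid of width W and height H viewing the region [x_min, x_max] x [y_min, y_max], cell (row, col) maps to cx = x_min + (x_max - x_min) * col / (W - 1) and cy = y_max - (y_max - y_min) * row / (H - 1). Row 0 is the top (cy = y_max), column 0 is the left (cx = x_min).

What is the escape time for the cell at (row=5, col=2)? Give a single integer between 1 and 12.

Answer: 12

Derivation:
z_0 = 0 + 0i, c = 0.1750 + 0.5500i
Iter 1: z = 0.1750 + 0.5500i, |z|^2 = 0.3331
Iter 2: z = -0.0969 + 0.7425i, |z|^2 = 0.5607
Iter 3: z = -0.3669 + 0.4061i, |z|^2 = 0.2996
Iter 4: z = 0.1447 + 0.2520i, |z|^2 = 0.0844
Iter 5: z = 0.1325 + 0.6229i, |z|^2 = 0.4056
Iter 6: z = -0.1955 + 0.7150i, |z|^2 = 0.5494
Iter 7: z = -0.2980 + 0.2705i, |z|^2 = 0.1620
Iter 8: z = 0.1907 + 0.3888i, |z|^2 = 0.1875
Iter 9: z = 0.0602 + 0.6983i, |z|^2 = 0.4912
Iter 10: z = -0.3089 + 0.6341i, |z|^2 = 0.4975
Iter 11: z = -0.1316 + 0.1582i, |z|^2 = 0.0424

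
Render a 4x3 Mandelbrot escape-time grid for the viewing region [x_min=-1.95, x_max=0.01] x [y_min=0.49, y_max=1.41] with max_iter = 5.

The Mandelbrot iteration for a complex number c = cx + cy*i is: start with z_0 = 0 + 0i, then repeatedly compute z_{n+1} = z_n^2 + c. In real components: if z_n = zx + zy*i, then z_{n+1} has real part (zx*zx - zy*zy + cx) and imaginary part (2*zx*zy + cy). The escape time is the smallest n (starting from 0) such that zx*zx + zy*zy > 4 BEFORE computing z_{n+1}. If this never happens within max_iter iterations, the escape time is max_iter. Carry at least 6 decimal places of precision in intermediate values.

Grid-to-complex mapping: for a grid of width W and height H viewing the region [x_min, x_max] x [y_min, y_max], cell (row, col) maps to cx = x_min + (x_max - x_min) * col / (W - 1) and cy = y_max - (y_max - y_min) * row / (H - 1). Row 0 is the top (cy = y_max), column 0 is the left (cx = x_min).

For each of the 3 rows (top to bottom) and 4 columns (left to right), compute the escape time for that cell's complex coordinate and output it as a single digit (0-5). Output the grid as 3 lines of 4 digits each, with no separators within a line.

Answer: 1222
1345
1455

Derivation:
(row=0, col=0): c = -1.9500 + 1.4100i → escape time 1
(row=0, col=1): c = -1.2967 + 1.4100i → escape time 2
(row=0, col=2): c = -0.6433 + 1.4100i → escape time 2
(row=0, col=3): c = 0.0100 + 1.4100i → escape time 2
(row=1, col=0): c = -1.9500 + 0.9500i → escape time 1
(row=1, col=1): c = -1.2967 + 0.9500i → escape time 3
(row=1, col=2): c = -0.6433 + 0.9500i → escape time 4
(row=1, col=3): c = 0.0100 + 0.9500i → escape time 5
(row=2, col=0): c = -1.9500 + 0.4900i → escape time 1
(row=2, col=1): c = -1.2967 + 0.4900i → escape time 4
(row=2, col=2): c = -0.6433 + 0.4900i → escape time 5
(row=2, col=3): c = 0.0100 + 0.4900i → escape time 5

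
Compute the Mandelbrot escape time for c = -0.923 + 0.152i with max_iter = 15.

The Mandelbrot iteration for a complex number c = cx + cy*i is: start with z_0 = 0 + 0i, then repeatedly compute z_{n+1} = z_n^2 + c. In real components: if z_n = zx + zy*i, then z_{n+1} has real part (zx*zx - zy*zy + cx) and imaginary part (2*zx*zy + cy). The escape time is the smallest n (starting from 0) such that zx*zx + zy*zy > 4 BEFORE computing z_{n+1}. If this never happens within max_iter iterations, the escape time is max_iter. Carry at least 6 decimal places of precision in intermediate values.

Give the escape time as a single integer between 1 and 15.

Answer: 15

Derivation:
z_0 = 0 + 0i, c = -0.9230 + 0.1520i
Iter 1: z = -0.9230 + 0.1520i, |z|^2 = 0.8750
Iter 2: z = -0.0942 + -0.1286i, |z|^2 = 0.0254
Iter 3: z = -0.9307 + 0.1762i, |z|^2 = 0.8972
Iter 4: z = -0.0879 + -0.1760i, |z|^2 = 0.0387
Iter 5: z = -0.9462 + 0.1829i, |z|^2 = 0.9289
Iter 6: z = -0.0611 + -0.1942i, |z|^2 = 0.0415
Iter 7: z = -0.9570 + 0.1757i, |z|^2 = 0.9467
Iter 8: z = -0.0380 + -0.1843i, |z|^2 = 0.0354
Iter 9: z = -0.9555 + 0.1660i, |z|^2 = 0.9406
Iter 10: z = -0.0375 + -0.1653i, |z|^2 = 0.0287
Iter 11: z = -0.9489 + 0.1644i, |z|^2 = 0.9275
Iter 12: z = -0.0496 + -0.1600i, |z|^2 = 0.0281
Iter 13: z = -0.9461 + 0.1679i, |z|^2 = 0.9234
Iter 14: z = -0.0560 + -0.1657i, |z|^2 = 0.0306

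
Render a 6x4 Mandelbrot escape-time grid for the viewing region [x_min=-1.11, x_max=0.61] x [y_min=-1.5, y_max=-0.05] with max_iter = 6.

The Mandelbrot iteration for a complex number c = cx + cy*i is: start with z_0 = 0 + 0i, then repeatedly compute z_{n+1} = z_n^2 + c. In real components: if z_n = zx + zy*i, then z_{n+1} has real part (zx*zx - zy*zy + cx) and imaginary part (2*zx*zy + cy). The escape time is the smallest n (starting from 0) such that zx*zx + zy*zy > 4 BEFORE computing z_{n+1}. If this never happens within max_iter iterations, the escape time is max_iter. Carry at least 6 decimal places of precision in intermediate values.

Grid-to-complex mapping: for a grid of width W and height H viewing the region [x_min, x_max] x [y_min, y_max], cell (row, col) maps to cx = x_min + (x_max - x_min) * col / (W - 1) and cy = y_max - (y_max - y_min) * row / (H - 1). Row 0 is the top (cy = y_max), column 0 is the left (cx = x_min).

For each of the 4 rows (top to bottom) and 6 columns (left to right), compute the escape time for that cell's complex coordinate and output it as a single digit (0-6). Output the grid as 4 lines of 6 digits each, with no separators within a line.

(row=0, col=0): c = -1.1100 + -0.0500i → escape time 6
(row=0, col=1): c = -0.7660 + -0.0500i → escape time 6
(row=0, col=2): c = -0.4220 + -0.0500i → escape time 6
(row=0, col=3): c = -0.0780 + -0.0500i → escape time 6
(row=0, col=4): c = 0.2660 + -0.0500i → escape time 6
(row=0, col=5): c = 0.6100 + -0.0500i → escape time 4
(row=1, col=0): c = -1.1100 + -0.5333i → escape time 5
(row=1, col=1): c = -0.7660 + -0.5333i → escape time 6
(row=1, col=2): c = -0.4220 + -0.5333i → escape time 6
(row=1, col=3): c = -0.0780 + -0.5333i → escape time 6
(row=1, col=4): c = 0.2660 + -0.5333i → escape time 6
(row=1, col=5): c = 0.6100 + -0.5333i → escape time 3
(row=2, col=0): c = -1.1100 + -1.0167i → escape time 3
(row=2, col=1): c = -0.7660 + -1.0167i → escape time 3
(row=2, col=2): c = -0.4220 + -1.0167i → escape time 4
(row=2, col=3): c = -0.0780 + -1.0167i → escape time 6
(row=2, col=4): c = 0.2660 + -1.0167i → escape time 3
(row=2, col=5): c = 0.6100 + -1.0167i → escape time 2
(row=3, col=0): c = -1.1100 + -1.5000i → escape time 2
(row=3, col=1): c = -0.7660 + -1.5000i → escape time 2
(row=3, col=2): c = -0.4220 + -1.5000i → escape time 2
(row=3, col=3): c = -0.0780 + -1.5000i → escape time 2
(row=3, col=4): c = 0.2660 + -1.5000i → escape time 2
(row=3, col=5): c = 0.6100 + -1.5000i → escape time 2

Answer: 666664
566663
334632
222222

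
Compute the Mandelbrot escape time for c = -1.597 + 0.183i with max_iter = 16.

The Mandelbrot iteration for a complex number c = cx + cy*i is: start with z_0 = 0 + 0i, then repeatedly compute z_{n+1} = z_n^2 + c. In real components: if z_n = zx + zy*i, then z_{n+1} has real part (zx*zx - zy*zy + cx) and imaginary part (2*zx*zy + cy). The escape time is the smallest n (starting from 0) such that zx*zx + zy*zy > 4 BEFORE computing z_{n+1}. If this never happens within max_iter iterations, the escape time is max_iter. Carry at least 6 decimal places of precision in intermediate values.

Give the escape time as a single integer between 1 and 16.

Answer: 5

Derivation:
z_0 = 0 + 0i, c = -1.5970 + 0.1830i
Iter 1: z = -1.5970 + 0.1830i, |z|^2 = 2.5839
Iter 2: z = 0.9199 + -0.4015i, |z|^2 = 1.0075
Iter 3: z = -0.9120 + -0.5557i, |z|^2 = 1.1405
Iter 4: z = -1.0741 + 1.1965i, |z|^2 = 2.5855
Iter 5: z = -1.8749 + -2.3875i, |z|^2 = 9.2156
Escaped at iteration 5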